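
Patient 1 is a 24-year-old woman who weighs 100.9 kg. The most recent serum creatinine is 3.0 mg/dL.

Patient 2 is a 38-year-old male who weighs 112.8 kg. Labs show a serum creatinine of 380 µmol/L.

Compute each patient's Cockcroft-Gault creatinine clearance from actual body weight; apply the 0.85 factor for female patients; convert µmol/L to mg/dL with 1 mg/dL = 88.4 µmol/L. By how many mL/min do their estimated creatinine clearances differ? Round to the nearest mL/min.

9 mL/min

Patient 1: CrCl = (140 − 24) × 100.9 / (72 × 3) × 0.85 = 11704.4 / 216.00 × 0.85 ≈ 46.1 mL/min
Patient 2: SCr = 380 / 88.4 = 4.299 mg/dL
Patient 2: CrCl = (140 − 38) × 112.8 / (72 × 4.299) = 11505.6 / 309.53 ≈ 37.2 mL/min
|46.1 − 37.2| = 8.9 mL/min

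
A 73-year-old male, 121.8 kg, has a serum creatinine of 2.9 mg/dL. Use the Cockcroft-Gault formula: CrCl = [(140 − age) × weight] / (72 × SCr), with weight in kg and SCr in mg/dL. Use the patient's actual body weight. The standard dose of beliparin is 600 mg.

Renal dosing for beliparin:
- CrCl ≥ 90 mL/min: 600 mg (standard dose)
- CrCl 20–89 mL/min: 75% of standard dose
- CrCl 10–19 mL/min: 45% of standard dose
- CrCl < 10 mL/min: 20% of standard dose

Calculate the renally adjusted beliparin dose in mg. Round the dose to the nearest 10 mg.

450 mg

CrCl = (140 − 73) × 121.8 / (72 × 2.9) = 8160.6 / 208.80 ≈ 39.1 mL/min
CrCl ≈ 39 mL/min → bracket 20–89 mL/min.
75% of 600 mg = 450 mg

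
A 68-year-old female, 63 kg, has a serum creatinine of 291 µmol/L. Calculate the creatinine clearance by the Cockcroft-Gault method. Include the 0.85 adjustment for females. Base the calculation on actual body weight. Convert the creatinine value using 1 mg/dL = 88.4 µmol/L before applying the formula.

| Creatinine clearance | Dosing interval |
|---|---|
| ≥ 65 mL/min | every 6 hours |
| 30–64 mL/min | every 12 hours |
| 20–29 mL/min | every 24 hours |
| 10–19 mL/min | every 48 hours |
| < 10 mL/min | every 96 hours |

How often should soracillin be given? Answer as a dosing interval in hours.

every 48 hours

SCr = 291 / 88.4 = 3.292 mg/dL
CrCl = (140 − 68) × 63 / (72 × 3.292) × 0.85 = 4536.0 / 237.02 × 0.85 ≈ 16.3 mL/min
CrCl ≈ 16 mL/min → bracket 10–19 mL/min → every 48 hours.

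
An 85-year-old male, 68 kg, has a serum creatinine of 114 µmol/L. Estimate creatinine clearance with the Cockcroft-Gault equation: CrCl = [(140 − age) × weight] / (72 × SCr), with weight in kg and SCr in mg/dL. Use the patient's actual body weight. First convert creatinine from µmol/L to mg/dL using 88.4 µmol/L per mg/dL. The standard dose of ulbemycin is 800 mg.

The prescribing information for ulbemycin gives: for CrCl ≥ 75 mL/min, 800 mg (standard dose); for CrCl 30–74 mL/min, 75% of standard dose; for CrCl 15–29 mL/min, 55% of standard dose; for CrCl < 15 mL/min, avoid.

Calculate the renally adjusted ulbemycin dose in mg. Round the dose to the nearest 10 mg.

SCr = 114 / 88.4 = 1.29 mg/dL
CrCl = (140 − 85) × 68 / (72 × 1.29) = 3740.0 / 92.88 ≈ 40.3 mL/min
CrCl ≈ 40 mL/min → bracket 30–74 mL/min.
75% of 800 mg = 600 mg

600 mg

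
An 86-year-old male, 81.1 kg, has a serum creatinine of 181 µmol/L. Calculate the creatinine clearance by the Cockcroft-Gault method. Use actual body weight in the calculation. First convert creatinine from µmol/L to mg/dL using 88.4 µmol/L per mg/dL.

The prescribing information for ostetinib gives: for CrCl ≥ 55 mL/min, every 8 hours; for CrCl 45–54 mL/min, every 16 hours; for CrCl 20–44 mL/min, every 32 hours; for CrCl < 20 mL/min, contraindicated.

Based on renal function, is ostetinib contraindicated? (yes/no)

no

SCr = 181 / 88.4 = 2.048 mg/dL
CrCl = (140 − 86) × 81.1 / (72 × 2.048) = 4379.4 / 147.46 ≈ 29.7 mL/min
CrCl ≈ 30 mL/min, which is ≥ 20 mL/min.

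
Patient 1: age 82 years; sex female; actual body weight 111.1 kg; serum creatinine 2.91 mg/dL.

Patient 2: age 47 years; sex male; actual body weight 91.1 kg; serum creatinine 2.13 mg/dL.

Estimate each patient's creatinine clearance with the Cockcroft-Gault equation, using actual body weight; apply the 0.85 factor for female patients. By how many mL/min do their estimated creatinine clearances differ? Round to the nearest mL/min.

Patient 1: CrCl = (140 − 82) × 111.1 / (72 × 2.91) × 0.85 = 6443.8 / 209.52 × 0.85 ≈ 26.1 mL/min
Patient 2: CrCl = (140 − 47) × 91.1 / (72 × 2.13) = 8472.3 / 153.36 ≈ 55.2 mL/min
|26.1 − 55.2| = 29.1 mL/min

29 mL/min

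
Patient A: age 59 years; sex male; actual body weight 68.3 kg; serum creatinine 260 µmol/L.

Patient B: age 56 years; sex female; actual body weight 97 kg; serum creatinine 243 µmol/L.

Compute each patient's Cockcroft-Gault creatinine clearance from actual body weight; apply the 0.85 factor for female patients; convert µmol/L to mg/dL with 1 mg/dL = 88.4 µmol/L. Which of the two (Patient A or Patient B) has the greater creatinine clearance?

Patient B

Patient A: SCr = 260 / 88.4 = 2.941 mg/dL
Patient A: CrCl = (140 − 59) × 68.3 / (72 × 2.941) = 5532.3 / 211.75 ≈ 26.1 mL/min
Patient B: SCr = 243 / 88.4 = 2.749 mg/dL
Patient B: CrCl = (140 − 56) × 97 / (72 × 2.749) × 0.85 = 8148.0 / 197.93 × 0.85 ≈ 35.0 mL/min
26.1 vs 35.0 mL/min → Patient B is higher.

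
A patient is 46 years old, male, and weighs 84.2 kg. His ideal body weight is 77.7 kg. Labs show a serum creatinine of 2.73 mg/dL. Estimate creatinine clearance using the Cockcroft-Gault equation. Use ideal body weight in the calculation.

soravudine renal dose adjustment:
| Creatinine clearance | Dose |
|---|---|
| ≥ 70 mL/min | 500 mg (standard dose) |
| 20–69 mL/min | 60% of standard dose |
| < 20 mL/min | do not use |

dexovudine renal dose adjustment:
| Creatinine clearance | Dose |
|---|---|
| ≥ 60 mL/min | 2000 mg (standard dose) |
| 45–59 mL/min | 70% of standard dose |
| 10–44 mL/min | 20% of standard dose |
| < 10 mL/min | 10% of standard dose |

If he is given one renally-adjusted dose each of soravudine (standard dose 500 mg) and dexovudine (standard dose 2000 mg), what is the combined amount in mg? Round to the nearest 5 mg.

700 mg

CrCl = (140 − 46) × 77.7 / (72 × 2.73) = 7303.8 / 196.56 ≈ 37.2 mL/min
CrCl ≈ 37 mL/min.
soravudine: 20–69 mL/min → 60% of 500 mg = 300 mg.
dexovudine: 10–44 mL/min → 20% of 2000 mg = 400 mg.
Total = 300 + 400 = 700 mg.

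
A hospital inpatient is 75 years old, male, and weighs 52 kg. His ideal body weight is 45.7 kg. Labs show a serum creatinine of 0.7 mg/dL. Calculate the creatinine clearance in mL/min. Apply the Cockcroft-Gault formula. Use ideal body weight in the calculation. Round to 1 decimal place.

CrCl = (140 − 75) × 45.7 / (72 × 0.7) = 2970.5 / 50.40 ≈ 58.9 mL/min

58.9 mL/min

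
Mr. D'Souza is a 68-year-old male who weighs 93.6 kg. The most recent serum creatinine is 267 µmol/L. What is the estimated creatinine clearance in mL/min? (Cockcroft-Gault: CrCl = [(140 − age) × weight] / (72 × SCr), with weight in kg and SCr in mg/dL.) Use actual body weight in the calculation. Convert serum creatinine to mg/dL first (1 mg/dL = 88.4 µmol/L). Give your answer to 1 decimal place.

31.0 mL/min

SCr = 267 / 88.4 = 3.02 mg/dL
CrCl = (140 − 68) × 93.6 / (72 × 3.02) = 6739.2 / 217.44 ≈ 31.0 mL/min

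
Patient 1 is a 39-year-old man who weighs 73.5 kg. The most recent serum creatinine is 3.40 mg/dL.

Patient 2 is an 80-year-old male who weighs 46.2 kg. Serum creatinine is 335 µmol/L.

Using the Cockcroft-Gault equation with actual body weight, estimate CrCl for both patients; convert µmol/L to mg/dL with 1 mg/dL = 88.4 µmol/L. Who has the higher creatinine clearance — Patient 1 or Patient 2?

Patient 1

Patient 1: CrCl = (140 − 39) × 73.5 / (72 × 3.4) = 7423.5 / 244.80 ≈ 30.3 mL/min
Patient 2: SCr = 335 / 88.4 = 3.79 mg/dL
Patient 2: CrCl = (140 − 80) × 46.2 / (72 × 3.79) = 2772.0 / 272.88 ≈ 10.2 mL/min
30.3 vs 10.2 mL/min → Patient 1 is higher.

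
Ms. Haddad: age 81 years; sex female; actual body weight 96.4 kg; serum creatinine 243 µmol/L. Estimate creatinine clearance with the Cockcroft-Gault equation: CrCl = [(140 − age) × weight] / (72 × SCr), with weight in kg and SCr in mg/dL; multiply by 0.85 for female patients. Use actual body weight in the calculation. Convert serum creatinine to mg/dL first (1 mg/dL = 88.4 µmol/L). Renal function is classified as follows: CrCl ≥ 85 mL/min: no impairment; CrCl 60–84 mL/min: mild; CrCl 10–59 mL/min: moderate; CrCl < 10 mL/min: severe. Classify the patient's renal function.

SCr = 243 / 88.4 = 2.749 mg/dL
CrCl = (140 − 81) × 96.4 / (72 × 2.749) × 0.85 = 5687.6 / 197.93 × 0.85 ≈ 24.4 mL/min
24 mL/min falls in the 'moderate' range.

moderate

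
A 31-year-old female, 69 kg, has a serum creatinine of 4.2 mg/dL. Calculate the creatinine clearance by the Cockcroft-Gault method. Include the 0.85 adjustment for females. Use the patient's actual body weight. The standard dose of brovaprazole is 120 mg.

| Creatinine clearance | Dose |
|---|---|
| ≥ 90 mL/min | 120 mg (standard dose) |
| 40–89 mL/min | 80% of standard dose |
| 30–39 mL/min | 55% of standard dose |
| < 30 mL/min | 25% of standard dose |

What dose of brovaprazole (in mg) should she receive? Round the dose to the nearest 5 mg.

CrCl = (140 − 31) × 69 / (72 × 4.2) × 0.85 = 7521.0 / 302.40 × 0.85 ≈ 21.1 mL/min
CrCl ≈ 21 mL/min → bracket < 30 mL/min.
25% of 120 mg = 30 mg

30 mg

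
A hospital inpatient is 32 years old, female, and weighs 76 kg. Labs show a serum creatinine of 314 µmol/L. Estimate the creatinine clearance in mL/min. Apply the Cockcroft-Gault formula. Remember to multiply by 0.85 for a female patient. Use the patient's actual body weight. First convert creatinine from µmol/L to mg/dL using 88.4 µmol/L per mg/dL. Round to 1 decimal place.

27.3 mL/min

SCr = 314 / 88.4 = 3.552 mg/dL
CrCl = (140 − 32) × 76 / (72 × 3.552) × 0.85 = 8208.0 / 255.74 × 0.85 ≈ 27.3 mL/min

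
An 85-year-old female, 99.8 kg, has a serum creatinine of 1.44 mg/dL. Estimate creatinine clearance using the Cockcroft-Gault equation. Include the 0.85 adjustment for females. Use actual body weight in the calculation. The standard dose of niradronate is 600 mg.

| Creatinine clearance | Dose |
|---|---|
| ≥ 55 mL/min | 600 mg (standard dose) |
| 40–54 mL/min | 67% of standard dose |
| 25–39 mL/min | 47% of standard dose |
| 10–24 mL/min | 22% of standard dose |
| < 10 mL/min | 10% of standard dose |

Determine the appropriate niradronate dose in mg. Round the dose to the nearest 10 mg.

CrCl = (140 − 85) × 99.8 / (72 × 1.44) × 0.85 = 5489.0 / 103.68 × 0.85 ≈ 45.0 mL/min
CrCl ≈ 45 mL/min → bracket 40–54 mL/min.
67% of 600 mg = 402 mg → 400 mg

400 mg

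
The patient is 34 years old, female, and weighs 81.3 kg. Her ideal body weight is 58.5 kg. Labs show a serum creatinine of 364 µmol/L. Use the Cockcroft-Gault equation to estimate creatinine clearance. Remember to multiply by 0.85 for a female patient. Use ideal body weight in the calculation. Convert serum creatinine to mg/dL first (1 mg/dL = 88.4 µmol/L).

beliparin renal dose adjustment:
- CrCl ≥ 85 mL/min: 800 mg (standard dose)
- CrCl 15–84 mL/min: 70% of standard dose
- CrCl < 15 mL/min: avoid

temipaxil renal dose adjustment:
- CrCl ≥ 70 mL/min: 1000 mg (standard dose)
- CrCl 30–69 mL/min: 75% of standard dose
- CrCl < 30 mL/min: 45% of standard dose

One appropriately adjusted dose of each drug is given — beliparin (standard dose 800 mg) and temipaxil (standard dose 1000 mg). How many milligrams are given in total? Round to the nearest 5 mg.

1010 mg

SCr = 364 / 88.4 = 4.118 mg/dL
CrCl = (140 − 34) × 58.5 / (72 × 4.118) × 0.85 = 6201.0 / 296.50 × 0.85 ≈ 17.8 mL/min
CrCl ≈ 18 mL/min.
beliparin: 15–84 mL/min → 70% of 800 mg = 560 mg.
temipaxil: < 30 mL/min → 45% of 1000 mg = 450 mg.
Total = 560 + 450 = 1010 mg.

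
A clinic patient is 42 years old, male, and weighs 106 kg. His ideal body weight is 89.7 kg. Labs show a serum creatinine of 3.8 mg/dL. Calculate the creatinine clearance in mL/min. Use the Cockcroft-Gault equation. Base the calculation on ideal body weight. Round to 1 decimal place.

CrCl = (140 − 42) × 89.7 / (72 × 3.8) = 8790.6 / 273.60 ≈ 32.1 mL/min

32.1 mL/min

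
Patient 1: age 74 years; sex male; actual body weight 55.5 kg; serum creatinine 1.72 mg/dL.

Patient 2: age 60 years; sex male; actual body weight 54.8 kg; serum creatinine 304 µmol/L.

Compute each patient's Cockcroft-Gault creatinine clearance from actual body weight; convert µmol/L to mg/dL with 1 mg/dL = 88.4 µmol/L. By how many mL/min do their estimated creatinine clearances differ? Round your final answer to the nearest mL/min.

12 mL/min

Patient 1: CrCl = (140 − 74) × 55.5 / (72 × 1.72) = 3663.0 / 123.84 ≈ 29.6 mL/min
Patient 2: SCr = 304 / 88.4 = 3.439 mg/dL
Patient 2: CrCl = (140 − 60) × 54.8 / (72 × 3.439) = 4384.0 / 247.61 ≈ 17.7 mL/min
|29.6 − 17.7| = 11.9 mL/min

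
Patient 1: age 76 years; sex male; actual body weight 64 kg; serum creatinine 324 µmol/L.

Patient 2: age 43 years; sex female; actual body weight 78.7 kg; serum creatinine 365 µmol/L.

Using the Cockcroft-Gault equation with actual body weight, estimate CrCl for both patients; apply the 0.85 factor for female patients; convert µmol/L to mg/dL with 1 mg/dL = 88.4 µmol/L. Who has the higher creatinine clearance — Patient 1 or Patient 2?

Patient 1: SCr = 324 / 88.4 = 3.665 mg/dL
Patient 1: CrCl = (140 − 76) × 64 / (72 × 3.665) = 4096.0 / 263.88 ≈ 15.5 mL/min
Patient 2: SCr = 365 / 88.4 = 4.129 mg/dL
Patient 2: CrCl = (140 − 43) × 78.7 / (72 × 4.129) × 0.85 = 7633.9 / 297.29 × 0.85 ≈ 21.8 mL/min
15.5 vs 21.8 mL/min → Patient 2 is higher.

Patient 2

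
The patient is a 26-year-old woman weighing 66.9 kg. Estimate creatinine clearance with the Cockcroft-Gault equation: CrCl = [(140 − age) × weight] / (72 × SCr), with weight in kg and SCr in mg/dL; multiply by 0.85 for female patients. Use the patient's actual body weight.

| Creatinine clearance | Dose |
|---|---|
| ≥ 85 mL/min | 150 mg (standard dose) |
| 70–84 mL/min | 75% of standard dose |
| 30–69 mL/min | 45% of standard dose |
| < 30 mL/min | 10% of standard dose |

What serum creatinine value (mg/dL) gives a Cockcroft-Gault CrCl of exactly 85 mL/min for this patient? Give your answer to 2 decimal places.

Standard dose requires CrCl ≥ 85 mL/min.
Set (140 − 26) × 66.9 × 0.85 / (72 × SCr) = 85
SCr = (140 − 26) × 66.9 × 0.85 / (72 × 85) = 1.059 mg/dL

1.06 mg/dL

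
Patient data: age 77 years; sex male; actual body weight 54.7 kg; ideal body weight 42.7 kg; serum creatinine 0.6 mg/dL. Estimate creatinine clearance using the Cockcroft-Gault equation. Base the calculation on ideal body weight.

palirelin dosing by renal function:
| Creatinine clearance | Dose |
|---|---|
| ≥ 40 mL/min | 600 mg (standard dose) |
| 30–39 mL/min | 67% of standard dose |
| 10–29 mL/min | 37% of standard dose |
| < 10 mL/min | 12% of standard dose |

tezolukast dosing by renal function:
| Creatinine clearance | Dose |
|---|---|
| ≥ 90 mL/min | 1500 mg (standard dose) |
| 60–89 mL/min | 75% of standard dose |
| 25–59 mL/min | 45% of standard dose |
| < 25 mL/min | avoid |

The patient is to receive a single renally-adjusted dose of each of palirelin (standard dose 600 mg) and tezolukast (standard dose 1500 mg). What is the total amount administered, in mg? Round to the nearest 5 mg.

1725 mg

CrCl = (140 − 77) × 42.7 / (72 × 0.6) = 2690.1 / 43.20 ≈ 62.3 mL/min
CrCl ≈ 62 mL/min.
palirelin: ≥ 40 mL/min → 100% of 600 mg = 600 mg.
tezolukast: 60–89 mL/min → 75% of 1500 mg = 1125 mg.
Total = 600 + 1125 = 1725 mg.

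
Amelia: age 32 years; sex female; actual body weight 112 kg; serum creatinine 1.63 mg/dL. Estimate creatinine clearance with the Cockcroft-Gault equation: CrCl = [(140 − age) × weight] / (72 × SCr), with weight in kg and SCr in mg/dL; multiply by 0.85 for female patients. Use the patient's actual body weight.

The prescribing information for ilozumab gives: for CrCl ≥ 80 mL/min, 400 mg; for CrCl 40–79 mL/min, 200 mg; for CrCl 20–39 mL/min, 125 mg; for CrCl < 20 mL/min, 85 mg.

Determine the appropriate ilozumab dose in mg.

400 mg

CrCl = (140 − 32) × 112 / (72 × 1.63) × 0.85 = 12096.0 / 117.36 × 0.85 ≈ 87.6 mL/min
CrCl ≈ 88 mL/min → bracket ≥ 80 mL/min.
Dose for this bracket: 400 mg.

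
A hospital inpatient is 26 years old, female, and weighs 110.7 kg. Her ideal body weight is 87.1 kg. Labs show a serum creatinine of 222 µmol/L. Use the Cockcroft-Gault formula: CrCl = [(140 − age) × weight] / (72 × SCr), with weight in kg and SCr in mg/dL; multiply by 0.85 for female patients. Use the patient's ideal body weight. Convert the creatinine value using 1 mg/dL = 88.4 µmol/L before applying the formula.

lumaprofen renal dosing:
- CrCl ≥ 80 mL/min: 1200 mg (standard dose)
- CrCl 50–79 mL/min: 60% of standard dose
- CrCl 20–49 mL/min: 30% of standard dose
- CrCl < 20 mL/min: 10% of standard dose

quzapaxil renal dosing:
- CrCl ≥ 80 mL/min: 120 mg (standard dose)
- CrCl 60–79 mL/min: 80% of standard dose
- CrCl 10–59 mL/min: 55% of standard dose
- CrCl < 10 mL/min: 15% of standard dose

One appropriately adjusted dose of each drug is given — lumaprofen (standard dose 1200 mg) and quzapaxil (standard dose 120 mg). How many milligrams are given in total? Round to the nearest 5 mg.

SCr = 222 / 88.4 = 2.511 mg/dL
CrCl = (140 − 26) × 87.1 / (72 × 2.511) × 0.85 = 9929.4 / 180.79 × 0.85 ≈ 46.7 mL/min
CrCl ≈ 47 mL/min.
lumaprofen: 20–49 mL/min → 30% of 1200 mg = 360 mg.
quzapaxil: 10–59 mL/min → 55% of 120 mg = 66 mg.
Total = 360 + 66 = 426 mg.

425 mg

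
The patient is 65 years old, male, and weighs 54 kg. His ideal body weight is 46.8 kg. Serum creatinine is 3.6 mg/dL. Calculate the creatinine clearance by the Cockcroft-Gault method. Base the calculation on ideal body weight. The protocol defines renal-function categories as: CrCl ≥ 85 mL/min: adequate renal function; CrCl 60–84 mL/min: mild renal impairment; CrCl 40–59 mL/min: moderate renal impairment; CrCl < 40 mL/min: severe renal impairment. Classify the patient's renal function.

CrCl = (140 − 65) × 46.8 / (72 × 3.6) = 3510.0 / 259.20 ≈ 13.5 mL/min
14 mL/min falls in the 'severe renal impairment' range.

severe renal impairment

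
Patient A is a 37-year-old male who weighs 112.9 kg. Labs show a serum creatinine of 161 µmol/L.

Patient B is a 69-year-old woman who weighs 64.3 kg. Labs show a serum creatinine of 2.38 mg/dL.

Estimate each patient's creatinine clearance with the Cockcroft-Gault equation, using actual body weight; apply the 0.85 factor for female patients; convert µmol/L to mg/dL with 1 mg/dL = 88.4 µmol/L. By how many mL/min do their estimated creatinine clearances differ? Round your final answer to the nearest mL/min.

66 mL/min

Patient A: SCr = 161 / 88.4 = 1.821 mg/dL
Patient A: CrCl = (140 − 37) × 112.9 / (72 × 1.821) = 11628.7 / 131.11 ≈ 88.7 mL/min
Patient B: CrCl = (140 − 69) × 64.3 / (72 × 2.38) × 0.85 = 4565.3 / 171.36 × 0.85 ≈ 22.6 mL/min
|88.7 − 22.6| = 66.1 mL/min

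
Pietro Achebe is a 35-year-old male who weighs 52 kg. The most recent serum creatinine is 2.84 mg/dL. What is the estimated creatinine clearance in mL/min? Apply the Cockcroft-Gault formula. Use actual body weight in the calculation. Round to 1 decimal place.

26.7 mL/min

CrCl = (140 − 35) × 52 / (72 × 2.84) = 5460.0 / 204.48 ≈ 26.7 mL/min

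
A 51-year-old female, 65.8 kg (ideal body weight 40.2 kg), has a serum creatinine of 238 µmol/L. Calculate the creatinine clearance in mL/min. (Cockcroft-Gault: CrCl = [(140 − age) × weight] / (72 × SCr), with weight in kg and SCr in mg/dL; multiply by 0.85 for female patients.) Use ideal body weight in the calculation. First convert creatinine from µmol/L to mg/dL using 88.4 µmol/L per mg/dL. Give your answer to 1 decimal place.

SCr = 238 / 88.4 = 2.692 mg/dL
CrCl = (140 − 51) × 40.2 / (72 × 2.692) × 0.85 = 3577.8 / 193.82 × 0.85 ≈ 15.7 mL/min

15.7 mL/min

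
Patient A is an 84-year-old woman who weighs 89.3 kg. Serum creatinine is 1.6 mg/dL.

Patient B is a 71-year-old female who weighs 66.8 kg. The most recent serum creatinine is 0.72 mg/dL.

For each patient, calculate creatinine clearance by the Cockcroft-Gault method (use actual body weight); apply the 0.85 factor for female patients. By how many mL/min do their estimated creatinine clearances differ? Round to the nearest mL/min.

Patient A: CrCl = (140 − 84) × 89.3 / (72 × 1.6) × 0.85 = 5000.8 / 115.20 × 0.85 ≈ 36.9 mL/min
Patient B: CrCl = (140 − 71) × 66.8 / (72 × 0.72) × 0.85 = 4609.2 / 51.84 × 0.85 ≈ 75.6 mL/min
|36.9 − 75.6| = 38.7 mL/min

39 mL/min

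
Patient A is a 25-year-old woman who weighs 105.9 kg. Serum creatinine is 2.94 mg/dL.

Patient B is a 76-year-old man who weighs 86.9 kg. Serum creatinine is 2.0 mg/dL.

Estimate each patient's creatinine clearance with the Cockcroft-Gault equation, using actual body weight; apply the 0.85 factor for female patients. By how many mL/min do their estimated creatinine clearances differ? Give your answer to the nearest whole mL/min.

10 mL/min

Patient A: CrCl = (140 − 25) × 105.9 / (72 × 2.94) × 0.85 = 12178.5 / 211.68 × 0.85 ≈ 48.9 mL/min
Patient B: CrCl = (140 − 76) × 86.9 / (72 × 2) = 5561.6 / 144.00 ≈ 38.6 mL/min
|48.9 − 38.6| = 10.3 mL/min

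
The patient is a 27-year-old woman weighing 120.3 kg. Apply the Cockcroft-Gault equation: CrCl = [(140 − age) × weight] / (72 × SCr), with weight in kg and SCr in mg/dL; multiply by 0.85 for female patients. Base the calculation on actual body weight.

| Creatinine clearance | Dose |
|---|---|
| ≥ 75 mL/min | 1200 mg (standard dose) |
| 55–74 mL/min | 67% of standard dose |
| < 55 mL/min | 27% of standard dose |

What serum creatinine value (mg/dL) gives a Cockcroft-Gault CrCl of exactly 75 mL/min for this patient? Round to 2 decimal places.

Standard dose requires CrCl ≥ 75 mL/min.
Set (140 − 27) × 120.3 × 0.85 / (72 × SCr) = 75
SCr = (140 − 27) × 120.3 × 0.85 / (72 × 75) = 2.140 mg/dL

2.14 mg/dL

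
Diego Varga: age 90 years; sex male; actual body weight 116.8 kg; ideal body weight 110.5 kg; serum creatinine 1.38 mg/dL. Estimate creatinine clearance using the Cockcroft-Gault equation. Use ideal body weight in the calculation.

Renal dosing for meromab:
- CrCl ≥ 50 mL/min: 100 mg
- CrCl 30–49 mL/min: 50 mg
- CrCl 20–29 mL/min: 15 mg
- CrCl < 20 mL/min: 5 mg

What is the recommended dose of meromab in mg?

CrCl = (140 − 90) × 110.5 / (72 × 1.38) = 5525.0 / 99.36 ≈ 55.6 mL/min
CrCl ≈ 56 mL/min → bracket ≥ 50 mL/min.
Dose for this bracket: 100 mg.

100 mg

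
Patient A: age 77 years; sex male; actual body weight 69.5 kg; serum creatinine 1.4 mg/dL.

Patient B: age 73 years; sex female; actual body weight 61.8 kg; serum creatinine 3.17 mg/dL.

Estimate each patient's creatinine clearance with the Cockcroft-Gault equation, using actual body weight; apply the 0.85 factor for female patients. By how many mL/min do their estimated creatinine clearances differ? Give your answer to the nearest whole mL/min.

Patient A: CrCl = (140 − 77) × 69.5 / (72 × 1.4) = 4378.5 / 100.80 ≈ 43.4 mL/min
Patient B: CrCl = (140 − 73) × 61.8 / (72 × 3.17) × 0.85 = 4140.6 / 228.24 × 0.85 ≈ 15.4 mL/min
|43.4 − 15.4| = 28.0 mL/min

28 mL/min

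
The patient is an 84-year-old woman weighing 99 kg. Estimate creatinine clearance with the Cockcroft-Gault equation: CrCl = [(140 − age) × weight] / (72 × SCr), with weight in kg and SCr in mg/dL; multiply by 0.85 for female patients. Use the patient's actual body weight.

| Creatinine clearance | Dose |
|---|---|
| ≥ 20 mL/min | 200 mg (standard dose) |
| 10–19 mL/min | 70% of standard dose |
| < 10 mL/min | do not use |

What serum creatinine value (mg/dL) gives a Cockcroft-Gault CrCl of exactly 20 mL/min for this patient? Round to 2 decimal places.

Standard dose requires CrCl ≥ 20 mL/min.
Set (140 − 84) × 99 × 0.85 / (72 × SCr) = 20
SCr = (140 − 84) × 99 × 0.85 / (72 × 20) = 3.272 mg/dL

3.27 mg/dL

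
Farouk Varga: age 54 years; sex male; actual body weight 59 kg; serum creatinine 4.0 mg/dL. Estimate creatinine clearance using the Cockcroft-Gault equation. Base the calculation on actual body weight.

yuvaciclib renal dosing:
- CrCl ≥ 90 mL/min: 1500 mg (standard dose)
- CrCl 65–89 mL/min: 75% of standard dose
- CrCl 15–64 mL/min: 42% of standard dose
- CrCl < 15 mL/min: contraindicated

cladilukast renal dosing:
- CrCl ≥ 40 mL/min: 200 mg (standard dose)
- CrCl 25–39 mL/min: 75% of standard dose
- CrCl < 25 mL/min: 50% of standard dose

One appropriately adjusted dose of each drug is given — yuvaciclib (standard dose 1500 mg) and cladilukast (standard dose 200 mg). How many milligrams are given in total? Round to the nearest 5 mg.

730 mg

CrCl = (140 − 54) × 59 / (72 × 4) = 5074.0 / 288.00 ≈ 17.6 mL/min
CrCl ≈ 18 mL/min.
yuvaciclib: 15–64 mL/min → 42% of 1500 mg = 630 mg.
cladilukast: < 25 mL/min → 50% of 200 mg = 100 mg.
Total = 630 + 100 = 730 mg.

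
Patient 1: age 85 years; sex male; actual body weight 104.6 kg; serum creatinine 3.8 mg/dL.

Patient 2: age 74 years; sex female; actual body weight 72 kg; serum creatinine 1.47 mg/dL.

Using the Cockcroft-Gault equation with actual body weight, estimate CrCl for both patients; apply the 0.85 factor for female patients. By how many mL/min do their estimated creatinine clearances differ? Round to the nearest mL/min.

17 mL/min

Patient 1: CrCl = (140 − 85) × 104.6 / (72 × 3.8) = 5753.0 / 273.60 ≈ 21.0 mL/min
Patient 2: CrCl = (140 − 74) × 72 / (72 × 1.47) × 0.85 = 4752.0 / 105.84 × 0.85 ≈ 38.2 mL/min
|21.0 − 38.2| = 17.2 mL/min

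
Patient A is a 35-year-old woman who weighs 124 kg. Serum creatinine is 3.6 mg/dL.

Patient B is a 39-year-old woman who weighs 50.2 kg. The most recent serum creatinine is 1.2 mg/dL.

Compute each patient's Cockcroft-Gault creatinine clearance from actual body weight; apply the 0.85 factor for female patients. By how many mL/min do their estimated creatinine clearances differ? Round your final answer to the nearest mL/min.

7 mL/min

Patient A: CrCl = (140 − 35) × 124 / (72 × 3.6) × 0.85 = 13020.0 / 259.20 × 0.85 ≈ 42.7 mL/min
Patient B: CrCl = (140 − 39) × 50.2 / (72 × 1.2) × 0.85 = 5070.2 / 86.40 × 0.85 ≈ 49.9 mL/min
|42.7 − 49.9| = 7.2 mL/min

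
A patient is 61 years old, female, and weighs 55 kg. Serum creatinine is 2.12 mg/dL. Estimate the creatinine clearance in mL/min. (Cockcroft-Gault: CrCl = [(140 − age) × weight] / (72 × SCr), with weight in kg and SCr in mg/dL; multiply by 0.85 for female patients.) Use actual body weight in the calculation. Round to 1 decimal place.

24.2 mL/min

CrCl = (140 − 61) × 55 / (72 × 2.12) × 0.85 = 4345.0 / 152.64 × 0.85 ≈ 24.2 mL/min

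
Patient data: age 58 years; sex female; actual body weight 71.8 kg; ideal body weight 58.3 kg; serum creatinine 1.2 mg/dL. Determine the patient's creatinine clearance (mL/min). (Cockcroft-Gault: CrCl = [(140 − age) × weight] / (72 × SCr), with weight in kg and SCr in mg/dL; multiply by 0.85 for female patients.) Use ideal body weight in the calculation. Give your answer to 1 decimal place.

47.0 mL/min

CrCl = (140 − 58) × 58.3 / (72 × 1.2) × 0.85 = 4780.6 / 86.40 × 0.85 ≈ 47.0 mL/min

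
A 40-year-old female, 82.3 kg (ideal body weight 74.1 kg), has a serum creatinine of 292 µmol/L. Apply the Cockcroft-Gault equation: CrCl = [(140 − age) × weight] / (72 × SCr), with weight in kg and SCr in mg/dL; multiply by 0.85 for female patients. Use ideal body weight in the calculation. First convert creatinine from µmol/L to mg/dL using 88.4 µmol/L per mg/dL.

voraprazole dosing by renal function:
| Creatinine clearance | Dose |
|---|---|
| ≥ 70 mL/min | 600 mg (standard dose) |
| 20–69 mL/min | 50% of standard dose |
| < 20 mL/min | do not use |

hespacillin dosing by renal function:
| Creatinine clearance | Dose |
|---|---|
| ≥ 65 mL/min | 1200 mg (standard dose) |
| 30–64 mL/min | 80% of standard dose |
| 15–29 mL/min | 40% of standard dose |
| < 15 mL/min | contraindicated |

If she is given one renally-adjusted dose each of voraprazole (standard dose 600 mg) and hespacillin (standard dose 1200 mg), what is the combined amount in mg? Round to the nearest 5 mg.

780 mg

SCr = 292 / 88.4 = 3.303 mg/dL
CrCl = (140 − 40) × 74.1 / (72 × 3.303) × 0.85 = 7410.0 / 237.82 × 0.85 ≈ 26.5 mL/min
CrCl ≈ 26 mL/min.
voraprazole: 20–69 mL/min → 50% of 600 mg = 300 mg.
hespacillin: 15–29 mL/min → 40% of 1200 mg = 480 mg.
Total = 300 + 480 = 780 mg.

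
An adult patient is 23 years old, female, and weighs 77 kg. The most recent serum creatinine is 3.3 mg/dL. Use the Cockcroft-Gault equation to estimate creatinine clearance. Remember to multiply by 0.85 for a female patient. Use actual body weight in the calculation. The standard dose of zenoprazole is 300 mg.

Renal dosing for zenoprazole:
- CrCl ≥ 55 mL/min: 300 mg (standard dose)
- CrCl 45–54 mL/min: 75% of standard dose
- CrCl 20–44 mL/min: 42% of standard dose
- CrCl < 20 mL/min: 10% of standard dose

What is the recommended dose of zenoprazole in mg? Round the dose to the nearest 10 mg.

130 mg

CrCl = (140 − 23) × 77 / (72 × 3.3) × 0.85 = 9009.0 / 237.60 × 0.85 ≈ 32.2 mL/min
CrCl ≈ 32 mL/min → bracket 20–44 mL/min.
42% of 300 mg = 126 mg → 130 mg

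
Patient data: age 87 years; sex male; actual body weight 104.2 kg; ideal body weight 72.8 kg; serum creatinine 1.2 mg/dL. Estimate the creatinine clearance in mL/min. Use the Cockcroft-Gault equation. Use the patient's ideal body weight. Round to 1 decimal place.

CrCl = (140 − 87) × 72.8 / (72 × 1.2) = 3858.4 / 86.40 ≈ 44.7 mL/min

44.7 mL/min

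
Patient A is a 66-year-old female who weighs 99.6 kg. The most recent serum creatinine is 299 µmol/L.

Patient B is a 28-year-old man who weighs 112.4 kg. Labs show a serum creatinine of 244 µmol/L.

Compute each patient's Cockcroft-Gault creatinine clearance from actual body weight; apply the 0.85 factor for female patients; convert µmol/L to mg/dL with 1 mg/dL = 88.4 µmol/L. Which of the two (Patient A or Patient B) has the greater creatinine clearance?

Patient A: SCr = 299 / 88.4 = 3.382 mg/dL
Patient A: CrCl = (140 − 66) × 99.6 / (72 × 3.382) × 0.85 = 7370.4 / 243.50 × 0.85 ≈ 25.7 mL/min
Patient B: SCr = 244 / 88.4 = 2.76 mg/dL
Patient B: CrCl = (140 − 28) × 112.4 / (72 × 2.76) = 12588.8 / 198.72 ≈ 63.3 mL/min
25.7 vs 63.3 mL/min → Patient B is higher.

Patient B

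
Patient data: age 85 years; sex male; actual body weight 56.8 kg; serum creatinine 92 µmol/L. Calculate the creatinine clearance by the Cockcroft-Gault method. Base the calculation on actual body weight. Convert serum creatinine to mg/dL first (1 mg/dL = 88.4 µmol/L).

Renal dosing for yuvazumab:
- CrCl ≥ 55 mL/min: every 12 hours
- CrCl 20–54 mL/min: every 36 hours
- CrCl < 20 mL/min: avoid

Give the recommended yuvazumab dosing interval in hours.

every 36 hours

SCr = 92 / 88.4 = 1.041 mg/dL
CrCl = (140 − 85) × 56.8 / (72 × 1.041) = 3124.0 / 74.95 ≈ 41.7 mL/min
CrCl ≈ 42 mL/min → bracket 20–54 mL/min → every 36 hours.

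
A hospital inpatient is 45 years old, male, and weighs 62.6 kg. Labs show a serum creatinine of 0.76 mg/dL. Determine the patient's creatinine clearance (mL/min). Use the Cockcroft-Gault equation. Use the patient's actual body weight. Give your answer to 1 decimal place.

108.7 mL/min

CrCl = (140 − 45) × 62.6 / (72 × 0.76) = 5947.0 / 54.72 ≈ 108.7 mL/min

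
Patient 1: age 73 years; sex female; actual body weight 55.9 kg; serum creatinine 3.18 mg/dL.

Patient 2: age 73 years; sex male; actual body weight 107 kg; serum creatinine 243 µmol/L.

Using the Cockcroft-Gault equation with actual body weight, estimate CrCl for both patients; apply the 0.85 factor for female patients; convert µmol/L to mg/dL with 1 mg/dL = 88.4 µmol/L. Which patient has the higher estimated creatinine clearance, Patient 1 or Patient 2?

Patient 2

Patient 1: CrCl = (140 − 73) × 55.9 / (72 × 3.18) × 0.85 = 3745.3 / 228.96 × 0.85 ≈ 13.9 mL/min
Patient 2: SCr = 243 / 88.4 = 2.749 mg/dL
Patient 2: CrCl = (140 − 73) × 107 / (72 × 2.749) = 7169.0 / 197.93 ≈ 36.2 mL/min
13.9 vs 36.2 mL/min → Patient 2 is higher.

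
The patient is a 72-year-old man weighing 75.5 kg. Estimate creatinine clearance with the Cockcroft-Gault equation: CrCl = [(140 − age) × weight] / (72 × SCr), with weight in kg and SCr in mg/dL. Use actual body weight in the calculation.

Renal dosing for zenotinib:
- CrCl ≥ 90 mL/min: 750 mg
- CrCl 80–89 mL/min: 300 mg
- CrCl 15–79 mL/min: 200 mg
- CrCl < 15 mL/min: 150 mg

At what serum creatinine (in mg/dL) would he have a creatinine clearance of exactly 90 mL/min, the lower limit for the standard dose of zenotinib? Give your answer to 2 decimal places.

Standard dose requires CrCl ≥ 90 mL/min.
Set (140 − 72) × 75.5 / (72 × SCr) = 90
SCr = (140 − 72) × 75.5 / (72 × 90) = 0.792 mg/dL

0.79 mg/dL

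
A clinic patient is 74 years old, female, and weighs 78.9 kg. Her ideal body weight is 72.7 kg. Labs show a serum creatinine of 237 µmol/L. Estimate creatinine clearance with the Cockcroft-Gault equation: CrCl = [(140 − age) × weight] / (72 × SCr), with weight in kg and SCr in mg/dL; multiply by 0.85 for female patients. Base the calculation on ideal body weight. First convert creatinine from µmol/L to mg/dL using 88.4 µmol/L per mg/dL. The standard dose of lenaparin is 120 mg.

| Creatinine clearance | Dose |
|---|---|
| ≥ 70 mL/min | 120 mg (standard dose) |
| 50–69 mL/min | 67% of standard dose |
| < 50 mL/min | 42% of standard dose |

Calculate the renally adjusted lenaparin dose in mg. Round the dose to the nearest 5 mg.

50 mg

SCr = 237 / 88.4 = 2.681 mg/dL
CrCl = (140 − 74) × 72.7 / (72 × 2.681) × 0.85 = 4798.2 / 193.03 × 0.85 ≈ 21.1 mL/min
CrCl ≈ 21 mL/min → bracket < 50 mL/min.
42% of 120 mg = 50.4 mg → 50 mg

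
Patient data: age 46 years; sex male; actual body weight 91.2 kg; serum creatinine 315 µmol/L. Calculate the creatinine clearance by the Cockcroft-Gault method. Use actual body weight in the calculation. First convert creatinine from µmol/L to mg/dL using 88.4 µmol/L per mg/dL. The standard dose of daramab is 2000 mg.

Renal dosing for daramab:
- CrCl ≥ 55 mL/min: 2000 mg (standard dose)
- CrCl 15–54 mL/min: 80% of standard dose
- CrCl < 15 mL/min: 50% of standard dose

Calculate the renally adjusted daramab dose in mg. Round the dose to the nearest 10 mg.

1600 mg

SCr = 315 / 88.4 = 3.563 mg/dL
CrCl = (140 − 46) × 91.2 / (72 × 3.563) = 8572.8 / 256.54 ≈ 33.4 mL/min
CrCl ≈ 33 mL/min → bracket 15–54 mL/min.
80% of 2000 mg = 1600 mg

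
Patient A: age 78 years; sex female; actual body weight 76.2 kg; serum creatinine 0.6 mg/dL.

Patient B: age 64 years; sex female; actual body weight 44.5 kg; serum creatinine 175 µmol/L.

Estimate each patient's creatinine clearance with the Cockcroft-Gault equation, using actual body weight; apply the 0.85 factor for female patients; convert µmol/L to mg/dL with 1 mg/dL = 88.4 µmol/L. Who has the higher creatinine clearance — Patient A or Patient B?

Patient A

Patient A: CrCl = (140 − 78) × 76.2 / (72 × 0.6) × 0.85 = 4724.4 / 43.20 × 0.85 ≈ 93.0 mL/min
Patient B: SCr = 175 / 88.4 = 1.98 mg/dL
Patient B: CrCl = (140 − 64) × 44.5 / (72 × 1.98) × 0.85 = 3382.0 / 142.56 × 0.85 ≈ 20.2 mL/min
93.0 vs 20.2 mL/min → Patient A is higher.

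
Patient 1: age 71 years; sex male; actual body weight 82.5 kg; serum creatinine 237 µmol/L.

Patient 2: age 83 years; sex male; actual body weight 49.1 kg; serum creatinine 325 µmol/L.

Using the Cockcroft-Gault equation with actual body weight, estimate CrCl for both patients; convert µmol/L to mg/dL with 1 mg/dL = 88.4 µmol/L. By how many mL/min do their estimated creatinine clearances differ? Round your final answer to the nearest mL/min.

19 mL/min

Patient 1: SCr = 237 / 88.4 = 2.681 mg/dL
Patient 1: CrCl = (140 − 71) × 82.5 / (72 × 2.681) = 5692.5 / 193.03 ≈ 29.5 mL/min
Patient 2: SCr = 325 / 88.4 = 3.676 mg/dL
Patient 2: CrCl = (140 − 83) × 49.1 / (72 × 3.676) = 2798.7 / 264.67 ≈ 10.6 mL/min
|29.5 − 10.6| = 18.9 mL/min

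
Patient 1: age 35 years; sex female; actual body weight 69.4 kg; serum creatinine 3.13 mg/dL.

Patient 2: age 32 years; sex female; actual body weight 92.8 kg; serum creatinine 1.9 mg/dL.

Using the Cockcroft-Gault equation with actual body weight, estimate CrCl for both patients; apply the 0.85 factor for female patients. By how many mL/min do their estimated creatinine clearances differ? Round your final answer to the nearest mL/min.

35 mL/min

Patient 1: CrCl = (140 − 35) × 69.4 / (72 × 3.13) × 0.85 = 7287.0 / 225.36 × 0.85 ≈ 27.5 mL/min
Patient 2: CrCl = (140 − 32) × 92.8 / (72 × 1.9) × 0.85 = 10022.4 / 136.80 × 0.85 ≈ 62.3 mL/min
|27.5 − 62.3| = 34.8 mL/min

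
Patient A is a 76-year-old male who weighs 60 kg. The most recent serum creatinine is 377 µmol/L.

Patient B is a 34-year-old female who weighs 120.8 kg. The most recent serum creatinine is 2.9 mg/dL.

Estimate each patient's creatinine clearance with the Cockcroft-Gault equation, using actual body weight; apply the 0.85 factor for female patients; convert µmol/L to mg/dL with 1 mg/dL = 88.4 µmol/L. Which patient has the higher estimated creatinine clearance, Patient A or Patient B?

Patient A: SCr = 377 / 88.4 = 4.265 mg/dL
Patient A: CrCl = (140 − 76) × 60 / (72 × 4.265) = 3840.0 / 307.08 ≈ 12.5 mL/min
Patient B: CrCl = (140 − 34) × 120.8 / (72 × 2.9) × 0.85 = 12804.8 / 208.80 × 0.85 ≈ 52.1 mL/min
12.5 vs 52.1 mL/min → Patient B is higher.

Patient B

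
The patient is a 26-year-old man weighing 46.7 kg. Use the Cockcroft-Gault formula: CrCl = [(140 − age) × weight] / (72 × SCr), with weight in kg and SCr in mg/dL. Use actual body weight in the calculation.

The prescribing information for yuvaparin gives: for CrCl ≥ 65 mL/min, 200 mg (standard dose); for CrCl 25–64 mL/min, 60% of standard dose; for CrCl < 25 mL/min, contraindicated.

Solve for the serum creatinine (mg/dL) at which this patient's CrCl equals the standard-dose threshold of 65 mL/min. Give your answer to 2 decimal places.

1.14 mg/dL

Standard dose requires CrCl ≥ 65 mL/min.
Set (140 − 26) × 46.7 / (72 × SCr) = 65
SCr = (140 − 26) × 46.7 / (72 × 65) = 1.138 mg/dL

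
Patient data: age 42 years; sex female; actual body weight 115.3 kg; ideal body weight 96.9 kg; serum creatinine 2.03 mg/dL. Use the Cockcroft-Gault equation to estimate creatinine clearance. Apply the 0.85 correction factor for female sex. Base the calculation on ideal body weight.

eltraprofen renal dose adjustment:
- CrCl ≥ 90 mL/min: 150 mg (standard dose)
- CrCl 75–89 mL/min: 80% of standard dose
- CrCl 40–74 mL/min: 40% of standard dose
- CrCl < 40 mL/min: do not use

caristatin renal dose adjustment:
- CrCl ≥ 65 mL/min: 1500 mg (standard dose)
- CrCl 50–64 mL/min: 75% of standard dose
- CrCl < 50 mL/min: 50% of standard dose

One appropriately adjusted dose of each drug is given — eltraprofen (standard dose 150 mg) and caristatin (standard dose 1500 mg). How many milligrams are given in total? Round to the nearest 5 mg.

CrCl = (140 − 42) × 96.9 / (72 × 2.03) × 0.85 = 9496.2 / 146.16 × 0.85 ≈ 55.2 mL/min
CrCl ≈ 55 mL/min.
eltraprofen: 40–74 mL/min → 40% of 150 mg = 60 mg.
caristatin: 50–64 mL/min → 75% of 1500 mg = 1125 mg.
Total = 60 + 1125 = 1185 mg.

1185 mg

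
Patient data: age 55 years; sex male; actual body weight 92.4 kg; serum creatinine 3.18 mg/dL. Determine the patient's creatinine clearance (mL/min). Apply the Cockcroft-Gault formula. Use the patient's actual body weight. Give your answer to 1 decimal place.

CrCl = (140 − 55) × 92.4 / (72 × 3.18) = 7854.0 / 228.96 ≈ 34.3 mL/min

34.3 mL/min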